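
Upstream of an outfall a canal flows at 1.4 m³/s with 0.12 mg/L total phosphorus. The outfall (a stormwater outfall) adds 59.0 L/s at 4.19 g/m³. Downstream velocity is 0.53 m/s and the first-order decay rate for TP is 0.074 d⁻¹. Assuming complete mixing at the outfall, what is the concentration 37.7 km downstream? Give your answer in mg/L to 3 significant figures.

0.268 mg/L

59.0 L/s = 0.059 m³/s.
After complete mixing, C₀ = (0.059·4.19 + 1.4·0.12) / 1.459 = 0.2846 mg/L.
Travel time t = 3.77e+04 m / 0.53 m/s = 7.113e+04 s = 0.8233 d.
C = 0.2846·exp(−0.074·0.8233) = 0.2846·0.9409 = 0.2678 mg/L.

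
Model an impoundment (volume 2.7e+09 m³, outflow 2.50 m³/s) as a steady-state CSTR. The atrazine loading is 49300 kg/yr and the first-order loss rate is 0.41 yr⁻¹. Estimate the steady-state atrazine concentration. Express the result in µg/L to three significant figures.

Outflow Q = 2.50 m³/s × 3.156e+07 s/yr = 7.889e+07 m³/yr.
Steady-state CSTR mass balance: W = Q·C + k·V·C, so C = W/(Q + kV).
Q + kV = 7.889e+07 + 0.41·2.7e+09 = 1.186e+09 m³/yr.
C = 49300/1.186e+09 = 4.157e-05 kg/m³ = 0.04157 mg/L = 41.57 µg/L.

41.6 µg/L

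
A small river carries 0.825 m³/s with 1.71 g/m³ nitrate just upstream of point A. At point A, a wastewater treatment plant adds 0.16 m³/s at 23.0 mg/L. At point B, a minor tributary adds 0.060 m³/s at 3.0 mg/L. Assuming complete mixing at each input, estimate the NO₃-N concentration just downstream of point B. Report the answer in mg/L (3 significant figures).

After input A: C = (0.825·1.71 + 0.16·23) / 0.985 = 5.168 mg/L.
After input B: C = (0.985·5.168 + 0.06·3) / 1.045 = 5.044 mg/L.

5.04 mg/L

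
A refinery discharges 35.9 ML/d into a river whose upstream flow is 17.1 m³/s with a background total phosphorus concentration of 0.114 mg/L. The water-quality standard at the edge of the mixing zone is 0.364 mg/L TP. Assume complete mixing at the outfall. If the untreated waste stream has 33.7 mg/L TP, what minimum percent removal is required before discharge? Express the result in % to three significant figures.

35.9 ML/d = 0.4155 m³/s.
Mass balance: 0.364·17.52 = 0.4155·Cₑ + 17.1·0.114.
Cₑ = (6.376 − 1.949) / 0.4155 = 10.65 mg/L.
Required removal = 1 − 10.65/33.7 = 68.39 %.

68.4 %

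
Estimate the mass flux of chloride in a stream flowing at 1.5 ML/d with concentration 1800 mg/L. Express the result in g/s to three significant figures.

31.2 g/s

1.5 ML/d = 0.01736 m³/s.
Mass flux = Q·C = 0.01736 m³/s × 1800 g/m³ = 31.25 g/s.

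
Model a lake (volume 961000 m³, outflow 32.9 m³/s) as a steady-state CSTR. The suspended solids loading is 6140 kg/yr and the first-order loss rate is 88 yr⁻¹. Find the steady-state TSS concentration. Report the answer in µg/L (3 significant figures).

5.47 µg/L

Outflow Q = 32.9 m³/s × 3.156e+07 s/yr = 1.038e+09 m³/yr.
Steady-state CSTR mass balance: W = Q·C + k·V·C, so C = W/(Q + kV).
Q + kV = 1.038e+09 + 88·961000 = 1.123e+09 m³/yr.
C = 6140/1.123e+09 = 5.468e-06 kg/m³ = 0.005468 mg/L = 5.468 µg/L.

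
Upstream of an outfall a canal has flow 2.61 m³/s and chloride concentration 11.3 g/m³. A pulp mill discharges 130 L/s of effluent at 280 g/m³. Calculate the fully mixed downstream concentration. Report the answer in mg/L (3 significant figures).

24.0 mg/L

130 L/s = 0.13 m³/s.
Conservation of mass across the mixing zone: C = (0.13·280 + 2.61·11.3) / (0.13 + 2.61) = 65.89/2.74 = 24.05 mg/L.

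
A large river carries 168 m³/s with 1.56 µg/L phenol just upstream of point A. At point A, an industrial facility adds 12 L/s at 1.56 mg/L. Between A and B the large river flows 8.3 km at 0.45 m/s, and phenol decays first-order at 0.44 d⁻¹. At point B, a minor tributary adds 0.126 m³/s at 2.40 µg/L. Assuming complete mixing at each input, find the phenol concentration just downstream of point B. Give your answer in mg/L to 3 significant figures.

0.00152 mg/L

1.56 µg/L = 0.00156 mg/L.
12 L/s = 0.012 m³/s.
After input A: C = (168·0.00156 + 0.012·1.56) / 168 = 0.001671 mg/L.
Over the 8.3 km reach to input B (t = 1.844e+04 s = 0.2135 d), decay gives C = 0.001671·exp(−0.44·0.2135) = 0.001521 mg/L.
2.40 µg/L = 0.0024 mg/L.
After input B: C = (168·0.001521 + 0.126·0.0024) / 168.1 = 0.001522 mg/L.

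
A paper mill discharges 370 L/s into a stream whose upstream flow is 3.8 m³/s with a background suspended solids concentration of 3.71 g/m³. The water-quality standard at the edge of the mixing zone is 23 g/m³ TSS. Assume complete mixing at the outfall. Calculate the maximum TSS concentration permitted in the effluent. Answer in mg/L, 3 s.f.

370 L/s = 0.37 m³/s.
Mass balance: 23·4.17 = 0.37·Cₑ + 3.8·3.71.
Cₑ = (95.91 − 14.1) / 0.37 = 221.1 mg/L.

221 mg/L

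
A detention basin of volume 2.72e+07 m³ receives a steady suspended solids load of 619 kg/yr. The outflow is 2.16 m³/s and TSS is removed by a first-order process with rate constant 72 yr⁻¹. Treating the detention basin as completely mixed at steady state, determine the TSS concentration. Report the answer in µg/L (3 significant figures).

Outflow Q = 2.16 m³/s × 3.156e+07 s/yr = 6.816e+07 m³/yr.
Steady-state CSTR mass balance: W = Q·C + k·V·C, so C = W/(Q + kV).
Q + kV = 6.816e+07 + 72·2.72e+07 = 2.027e+09 m³/yr.
C = 619/2.027e+09 = 3.054e-07 kg/m³ = 0.0003054 mg/L = 0.3054 µg/L.

0.305 µg/L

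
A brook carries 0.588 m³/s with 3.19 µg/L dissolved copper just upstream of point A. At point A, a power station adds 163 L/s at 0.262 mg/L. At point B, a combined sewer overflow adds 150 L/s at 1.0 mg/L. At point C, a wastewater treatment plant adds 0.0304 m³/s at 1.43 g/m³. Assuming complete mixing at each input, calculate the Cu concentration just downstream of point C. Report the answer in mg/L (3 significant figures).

0.256 mg/L

3.19 µg/L = 0.00319 mg/L.
163 L/s = 0.163 m³/s.
After input A: C = (0.588·0.00319 + 0.163·0.262) / 0.751 = 0.05936 mg/L.
150 L/s = 0.15 m³/s.
After input B: C = (0.751·0.05936 + 0.15·1) / 0.901 = 0.216 mg/L.
After input C: C = (0.901·0.216 + 0.0304·1.43) / 0.9314 = 0.2556 mg/L.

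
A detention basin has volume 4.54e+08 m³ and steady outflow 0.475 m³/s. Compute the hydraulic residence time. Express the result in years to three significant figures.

Q = 0.475 m³/s × 3.156e+07 s/yr = 1.499e+07 m³/yr.
Hydraulic residence time τ = V/Q = 4.54e+08/1.499e+07 = 30.29 yr.

30.3 yr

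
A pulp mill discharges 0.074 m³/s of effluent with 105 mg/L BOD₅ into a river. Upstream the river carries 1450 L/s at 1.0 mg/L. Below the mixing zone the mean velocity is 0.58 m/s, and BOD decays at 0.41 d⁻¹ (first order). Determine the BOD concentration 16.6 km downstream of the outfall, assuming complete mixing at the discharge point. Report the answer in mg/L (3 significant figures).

1450 L/s = 1.45 m³/s.
After complete mixing, C₀ = (0.074·105 + 1.45·1) / 1.524 = 6.05 mg/L.
Travel time t = 1.66e+04 m / 0.58 m/s = 2.862e+04 s = 0.3313 d.
C = 6.05·exp(−0.41·0.3313) = 6.05·0.873 = 5.282 mg/L.

5.28 mg/L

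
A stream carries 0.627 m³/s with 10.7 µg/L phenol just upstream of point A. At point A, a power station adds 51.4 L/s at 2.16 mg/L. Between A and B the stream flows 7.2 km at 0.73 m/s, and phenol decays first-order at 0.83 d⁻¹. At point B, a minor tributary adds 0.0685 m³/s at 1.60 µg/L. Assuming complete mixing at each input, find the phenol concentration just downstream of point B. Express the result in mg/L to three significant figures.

10.7 µg/L = 0.0107 mg/L.
51.4 L/s = 0.0514 m³/s.
After input A: C = (0.627·0.0107 + 0.0514·2.16) / 0.6784 = 0.1735 mg/L.
Over the 7.2 km reach to input B (t = 9863 s = 0.1142 d), decay gives C = 0.1735·exp(−0.83·0.1142) = 0.1579 mg/L.
1.60 µg/L = 0.0016 mg/L.
After input B: C = (0.6784·0.1579 + 0.0685·0.0016) / 0.7469 = 0.1435 mg/L.

0.144 mg/L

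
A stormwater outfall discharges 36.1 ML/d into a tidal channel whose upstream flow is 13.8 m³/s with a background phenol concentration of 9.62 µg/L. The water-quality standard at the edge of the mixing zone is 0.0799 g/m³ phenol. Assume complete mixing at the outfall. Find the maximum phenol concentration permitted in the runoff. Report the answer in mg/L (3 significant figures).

36.1 ML/d = 0.4178 m³/s.
9.62 µg/L = 0.00962 mg/L.
Mass balance: 0.0799·14.22 = 0.4178·Cₑ + 13.8·0.00962.
Cₑ = (1.136 − 0.1328) / 0.4178 = 2.401 mg/L.

2.40 mg/L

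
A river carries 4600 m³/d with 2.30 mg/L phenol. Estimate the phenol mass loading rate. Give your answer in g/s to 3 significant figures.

4600 m³/d = 0.05324 m³/s.
Mass flux = Q·C = 0.05324 m³/s × 2.3 g/m³ = 0.1225 g/s.

0.122 g/s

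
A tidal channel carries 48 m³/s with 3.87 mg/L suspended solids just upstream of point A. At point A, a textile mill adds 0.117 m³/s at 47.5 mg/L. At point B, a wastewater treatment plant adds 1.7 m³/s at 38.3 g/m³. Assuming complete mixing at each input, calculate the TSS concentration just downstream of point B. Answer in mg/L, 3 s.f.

5.15 mg/L

After input A: C = (48·3.87 + 0.117·47.5) / 48.12 = 3.976 mg/L.
After input B: C = (48.12·3.976 + 1.7·38.3) / 49.82 = 5.147 mg/L.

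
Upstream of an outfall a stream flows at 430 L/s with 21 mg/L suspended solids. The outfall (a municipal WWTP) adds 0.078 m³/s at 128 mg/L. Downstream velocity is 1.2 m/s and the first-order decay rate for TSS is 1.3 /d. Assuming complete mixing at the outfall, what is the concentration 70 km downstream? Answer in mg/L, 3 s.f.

430 L/s = 0.43 m³/s.
After complete mixing, C₀ = (0.078·128 + 0.43·21) / 0.508 = 37.43 mg/L.
Travel time t = 7e+04 m / 1.2 m/s = 5.833e+04 s = 0.6752 d.
C = 37.43·exp(−1.3·0.6752) = 37.43·0.4157 = 15.56 mg/L.

15.6 mg/L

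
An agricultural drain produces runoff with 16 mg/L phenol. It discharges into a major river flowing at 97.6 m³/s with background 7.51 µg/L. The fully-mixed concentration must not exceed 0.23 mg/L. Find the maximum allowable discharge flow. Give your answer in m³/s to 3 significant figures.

7.51 µg/L = 0.00751 mg/L.
Mass balance at complete mixing: C_std·(Q_w + Q_r) = Q_w·C_e + Q_r·C_b.
Rearranging, Q_w = Q_r·(C_std − C_b)/(C_e − C_std) = 97.6·(0.23 − 0.00751) / (16 − 0.23) = 1.377 m³/s.

1.38 m³/s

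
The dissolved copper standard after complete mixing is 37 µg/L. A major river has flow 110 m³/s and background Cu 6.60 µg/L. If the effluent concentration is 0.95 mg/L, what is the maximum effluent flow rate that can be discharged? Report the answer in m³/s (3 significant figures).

6.60 µg/L = 0.0066 mg/L.
37 µg/L = 0.037 mg/L.
Mass balance at complete mixing: C_std·(Q_w + Q_r) = Q_w·C_e + Q_r·C_b.
Rearranging, Q_w = Q_r·(C_std − C_b)/(C_e − C_std) = 110·(0.037 − 0.0066) / (0.95 − 0.037) = 3.663 m³/s.

3.66 m³/s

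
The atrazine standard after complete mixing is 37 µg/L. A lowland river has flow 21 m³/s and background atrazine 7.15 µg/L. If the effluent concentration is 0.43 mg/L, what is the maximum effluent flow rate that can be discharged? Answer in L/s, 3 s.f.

7.15 µg/L = 0.00715 mg/L.
37 µg/L = 0.037 mg/L.
Mass balance at complete mixing: C_std·(Q_w + Q_r) = Q_w·C_e + Q_r·C_b.
Rearranging, Q_w = Q_r·(C_std − C_b)/(C_e − C_std) = 21·(0.037 − 0.00715) / (0.43 − 0.037) = 1.595 m³/s.
= 1595 L/s.

1600 L/s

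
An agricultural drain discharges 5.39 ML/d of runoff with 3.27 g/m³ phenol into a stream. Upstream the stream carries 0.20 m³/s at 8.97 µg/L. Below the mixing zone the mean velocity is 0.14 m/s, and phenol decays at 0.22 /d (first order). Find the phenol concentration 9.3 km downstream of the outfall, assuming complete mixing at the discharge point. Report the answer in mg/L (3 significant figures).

0.662 mg/L

5.39 ML/d = 0.06238 m³/s.
8.97 µg/L = 0.00897 mg/L.
After complete mixing, C₀ = (0.06238·3.27 + 0.2·0.00897) / 0.2624 = 0.7843 mg/L.
Travel time t = 9300 m / 0.14 m/s = 6.643e+04 s = 0.7688 d.
C = 0.7843·exp(−0.22·0.7688) = 0.7843·0.8444 = 0.6623 mg/L.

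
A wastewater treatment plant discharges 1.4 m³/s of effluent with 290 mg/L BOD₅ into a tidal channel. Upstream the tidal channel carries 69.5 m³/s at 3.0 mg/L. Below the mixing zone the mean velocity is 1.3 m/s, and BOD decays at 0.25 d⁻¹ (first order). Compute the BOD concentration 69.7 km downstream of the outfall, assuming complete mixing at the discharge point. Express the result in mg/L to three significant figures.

After complete mixing, C₀ = (1.4·290 + 69.5·3) / 70.9 = 8.667 mg/L.
Travel time t = 6.97e+04 m / 1.3 m/s = 5.362e+04 s = 0.6205 d.
C = 8.667·exp(−0.25·0.6205) = 8.667·0.8563 = 7.422 mg/L.

7.42 mg/L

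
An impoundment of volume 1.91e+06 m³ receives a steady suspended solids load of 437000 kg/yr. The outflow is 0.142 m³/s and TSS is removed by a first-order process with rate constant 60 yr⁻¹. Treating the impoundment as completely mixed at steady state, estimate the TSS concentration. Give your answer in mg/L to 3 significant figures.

Outflow Q = 0.142 m³/s × 3.156e+07 s/yr = 4.481e+06 m³/yr.
Steady-state CSTR mass balance: W = Q·C + k·V·C, so C = W/(Q + kV).
Q + kV = 4.481e+06 + 60·1.91e+06 = 1.191e+08 m³/yr.
C = 437000/1.191e+08 = 0.00367 kg/m³ = 3.67 mg/L.

3.67 mg/L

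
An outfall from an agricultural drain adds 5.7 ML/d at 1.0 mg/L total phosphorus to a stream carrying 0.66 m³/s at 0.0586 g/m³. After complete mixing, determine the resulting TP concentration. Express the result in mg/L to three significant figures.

5.7 ML/d = 0.06597 m³/s.
By mass balance at complete mixing, C = (0.06597·1 + 0.66·0.0586) / (0.06597 + 0.66) = 0.1046/0.726 = 0.1441 mg/L.

0.144 mg/L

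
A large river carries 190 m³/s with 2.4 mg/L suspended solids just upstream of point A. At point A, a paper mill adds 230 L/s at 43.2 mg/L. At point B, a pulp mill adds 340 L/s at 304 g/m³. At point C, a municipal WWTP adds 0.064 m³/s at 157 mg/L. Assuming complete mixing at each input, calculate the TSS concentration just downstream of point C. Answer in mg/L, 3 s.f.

230 L/s = 0.23 m³/s.
After input A: C = (190·2.4 + 0.23·43.2) / 190.2 = 2.449 mg/L.
340 L/s = 0.34 m³/s.
After input B: C = (190.2·2.449 + 0.34·304) / 190.6 = 2.987 mg/L.
After input C: C = (190.6·2.987 + 0.064·157) / 190.6 = 3.039 mg/L.

3.04 mg/L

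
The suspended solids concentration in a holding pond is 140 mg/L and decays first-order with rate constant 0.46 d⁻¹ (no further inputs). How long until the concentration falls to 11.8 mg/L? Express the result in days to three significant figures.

5.38 d

t = ln(C₀/C)/k = ln(140/11.8)/0.46 = 2.474/0.46 = 5.377 d.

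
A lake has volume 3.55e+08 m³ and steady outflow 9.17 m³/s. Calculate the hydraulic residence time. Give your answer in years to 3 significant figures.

1.23 yr

Q = 9.17 m³/s × 3.156e+07 s/yr = 2.894e+08 m³/yr.
Hydraulic residence time τ = V/Q = 3.55e+08/2.894e+08 = 1.227 yr.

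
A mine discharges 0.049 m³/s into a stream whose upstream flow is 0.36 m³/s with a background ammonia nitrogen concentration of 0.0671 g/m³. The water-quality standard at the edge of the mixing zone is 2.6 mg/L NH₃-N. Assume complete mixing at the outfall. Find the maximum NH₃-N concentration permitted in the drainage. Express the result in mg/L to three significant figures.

Mass balance: 2.6·0.409 = 0.049·Cₑ + 0.36·0.0671.
Cₑ = (1.063 − 0.02416) / 0.049 = 21.21 mg/L.

21.2 mg/L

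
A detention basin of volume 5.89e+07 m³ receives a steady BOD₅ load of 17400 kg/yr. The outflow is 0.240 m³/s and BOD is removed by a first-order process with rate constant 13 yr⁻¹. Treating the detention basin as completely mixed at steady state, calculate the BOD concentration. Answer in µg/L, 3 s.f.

22.5 µg/L

Outflow Q = 0.240 m³/s × 3.156e+07 s/yr = 7.574e+06 m³/yr.
Steady-state CSTR mass balance: W = Q·C + k·V·C, so C = W/(Q + kV).
Q + kV = 7.574e+06 + 13·5.89e+07 = 7.733e+08 m³/yr.
C = 17400/7.733e+08 = 2.25e-05 kg/m³ = 0.0225 mg/L = 22.5 µg/L.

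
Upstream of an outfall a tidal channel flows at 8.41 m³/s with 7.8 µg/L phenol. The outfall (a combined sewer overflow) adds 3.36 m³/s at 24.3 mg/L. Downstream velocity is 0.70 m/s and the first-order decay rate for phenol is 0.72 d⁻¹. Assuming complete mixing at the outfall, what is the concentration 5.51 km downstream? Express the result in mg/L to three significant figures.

6.50 mg/L

7.8 µg/L = 0.0078 mg/L.
After complete mixing, C₀ = (3.36·24.3 + 8.41·0.0078) / 11.77 = 6.943 mg/L.
Travel time t = 5510 m / 0.70 m/s = 7871 s = 0.0911 d.
C = 6.943·exp(−0.72·0.0911) = 6.943·0.9365 = 6.502 mg/L.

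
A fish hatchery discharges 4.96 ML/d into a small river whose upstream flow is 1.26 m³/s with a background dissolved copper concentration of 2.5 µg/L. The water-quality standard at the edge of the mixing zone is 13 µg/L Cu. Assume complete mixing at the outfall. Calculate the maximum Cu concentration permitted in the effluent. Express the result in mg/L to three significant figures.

0.243 mg/L

4.96 ML/d = 0.05741 m³/s.
2.5 µg/L = 0.0025 mg/L.
13 µg/L = 0.013 mg/L.
Mass balance: 0.013·1.317 = 0.05741·Cₑ + 1.26·0.0025.
Cₑ = (0.01713 − 0.00315) / 0.05741 = 0.2435 mg/L.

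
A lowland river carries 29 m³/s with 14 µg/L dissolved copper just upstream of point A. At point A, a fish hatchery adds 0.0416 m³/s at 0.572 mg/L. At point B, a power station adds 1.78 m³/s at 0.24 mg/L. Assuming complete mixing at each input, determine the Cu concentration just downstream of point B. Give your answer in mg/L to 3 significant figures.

14 µg/L = 0.014 mg/L.
After input A: C = (29·0.014 + 0.0416·0.572) / 29.04 = 0.0148 mg/L.
After input B: C = (29.04·0.0148 + 1.78·0.24) / 30.82 = 0.02781 mg/L.

0.0278 mg/L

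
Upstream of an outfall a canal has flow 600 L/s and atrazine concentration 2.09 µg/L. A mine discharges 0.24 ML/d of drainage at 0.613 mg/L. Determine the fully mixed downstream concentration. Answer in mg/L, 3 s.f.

0.24 ML/d = 0.002778 m³/s.
600 L/s = 0.6 m³/s.
2.09 µg/L = 0.00209 mg/L.
By mass balance at complete mixing, C = (0.002778·0.613 + 0.6·0.00209) / (0.002778 + 0.6) = 0.002957/0.6028 = 0.004905 mg/L.

0.00491 mg/L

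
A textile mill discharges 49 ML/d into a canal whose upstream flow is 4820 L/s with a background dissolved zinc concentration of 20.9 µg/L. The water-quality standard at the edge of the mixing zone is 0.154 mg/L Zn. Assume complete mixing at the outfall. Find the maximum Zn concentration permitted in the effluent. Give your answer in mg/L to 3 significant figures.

1.29 mg/L

49 ML/d = 0.5671 m³/s.
4820 L/s = 4.82 m³/s.
20.9 µg/L = 0.0209 mg/L.
Mass balance: 0.154·5.387 = 0.5671·Cₑ + 4.82·0.0209.
Cₑ = (0.8296 − 0.1007) / 0.5671 = 1.285 mg/L.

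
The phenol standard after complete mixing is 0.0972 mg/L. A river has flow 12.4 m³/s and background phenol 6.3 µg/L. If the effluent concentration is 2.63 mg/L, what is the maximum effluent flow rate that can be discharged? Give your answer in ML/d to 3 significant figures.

38.5 ML/d

6.3 µg/L = 0.0063 mg/L.
Mass balance at complete mixing: C_std·(Q_w + Q_r) = Q_w·C_e + Q_r·C_b.
Rearranging, Q_w = Q_r·(C_std − C_b)/(C_e − C_std) = 12.4·(0.0972 − 0.0063) / (2.63 − 0.0972) = 0.445 m³/s.
= 38.45 ML/d.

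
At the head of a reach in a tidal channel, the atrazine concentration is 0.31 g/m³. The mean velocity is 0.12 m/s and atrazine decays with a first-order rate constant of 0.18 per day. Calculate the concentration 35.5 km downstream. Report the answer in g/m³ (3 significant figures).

Travel time t = 35.5 km / 0.12 m/s = 3.55e+04/0.12 = 2.958e+05 s = 3.424 d.
First-order decay: C = 0.31·exp(−0.18·3.424) = 0.31·0.5399 = 0.1674 g/m³.

0.167 g/m³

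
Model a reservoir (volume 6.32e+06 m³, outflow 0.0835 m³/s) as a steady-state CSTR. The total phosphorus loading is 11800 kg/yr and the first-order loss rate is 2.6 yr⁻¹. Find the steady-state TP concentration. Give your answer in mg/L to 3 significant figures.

Outflow Q = 0.0835 m³/s × 3.156e+07 s/yr = 2.635e+06 m³/yr.
Steady-state CSTR mass balance: W = Q·C + k·V·C, so C = W/(Q + kV).
Q + kV = 2.635e+06 + 2.6·6.32e+06 = 1.907e+07 m³/yr.
C = 11800/1.907e+07 = 0.0006189 kg/m³ = 0.6189 mg/L.

0.619 mg/L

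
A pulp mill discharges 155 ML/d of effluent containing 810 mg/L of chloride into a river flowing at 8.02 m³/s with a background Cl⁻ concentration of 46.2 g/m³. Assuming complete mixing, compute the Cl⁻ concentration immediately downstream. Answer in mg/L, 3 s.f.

186 mg/L

155 ML/d = 1.794 m³/s.
By mass balance at complete mixing, C = (1.794·810 + 8.02·46.2) / (1.794 + 8.02) = 1824/9.814 = 185.8 mg/L.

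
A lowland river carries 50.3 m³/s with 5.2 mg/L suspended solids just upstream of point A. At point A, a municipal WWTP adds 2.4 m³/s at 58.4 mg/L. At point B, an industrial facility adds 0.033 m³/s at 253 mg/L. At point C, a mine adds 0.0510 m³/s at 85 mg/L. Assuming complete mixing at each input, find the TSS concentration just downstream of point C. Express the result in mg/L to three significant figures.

After input A: C = (50.3·5.2 + 2.4·58.4) / 52.7 = 7.623 mg/L.
After input B: C = (52.7·7.623 + 0.033·253) / 52.73 = 7.776 mg/L.
After input C: C = (52.73·7.776 + 0.051·85) / 52.78 = 7.851 mg/L.

7.85 mg/L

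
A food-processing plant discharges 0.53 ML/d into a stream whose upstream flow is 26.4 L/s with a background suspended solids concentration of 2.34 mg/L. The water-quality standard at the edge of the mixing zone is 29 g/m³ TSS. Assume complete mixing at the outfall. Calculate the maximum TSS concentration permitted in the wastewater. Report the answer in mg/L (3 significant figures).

0.53 ML/d = 0.006134 m³/s.
26.4 L/s = 0.0264 m³/s.
Mass balance: 29·0.03253 = 0.006134·Cₑ + 0.0264·2.34.
Cₑ = (0.9435 − 0.06178) / 0.006134 = 143.7 mg/L.

144 mg/L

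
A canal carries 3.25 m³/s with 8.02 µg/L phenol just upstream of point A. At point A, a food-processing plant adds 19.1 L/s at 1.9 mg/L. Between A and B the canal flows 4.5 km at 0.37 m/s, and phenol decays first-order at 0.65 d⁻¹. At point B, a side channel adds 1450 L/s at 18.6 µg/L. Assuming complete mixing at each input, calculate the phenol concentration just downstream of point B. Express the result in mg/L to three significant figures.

0.0178 mg/L

8.02 µg/L = 0.00802 mg/L.
19.1 L/s = 0.0191 m³/s.
After input A: C = (3.25·0.00802 + 0.0191·1.9) / 3.269 = 0.01907 mg/L.
Over the 4.5 km reach to input B (t = 1.216e+04 s = 0.1408 d), decay gives C = 0.01907·exp(−0.65·0.1408) = 0.01741 mg/L.
1450 L/s = 1.45 m³/s.
18.6 µg/L = 0.0186 mg/L.
After input B: C = (3.269·0.01741 + 1.45·0.0186) / 4.719 = 0.01777 mg/L.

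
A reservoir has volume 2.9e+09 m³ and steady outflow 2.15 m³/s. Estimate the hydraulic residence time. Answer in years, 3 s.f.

Q = 2.15 m³/s × 3.156e+07 s/yr = 6.785e+07 m³/yr.
Hydraulic residence time τ = V/Q = 2.9e+09/6.785e+07 = 42.74 yr.

42.7 yr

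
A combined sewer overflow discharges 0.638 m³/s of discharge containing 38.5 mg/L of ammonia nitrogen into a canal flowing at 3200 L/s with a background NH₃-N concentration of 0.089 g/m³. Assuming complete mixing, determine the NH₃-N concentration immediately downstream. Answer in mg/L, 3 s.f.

6.47 mg/L

3200 L/s = 3.2 m³/s.
Conservation of mass across the mixing zone: C = (0.638·38.5 + 3.2·0.089) / (0.638 + 3.2) = 24.85/3.838 = 6.474 mg/L.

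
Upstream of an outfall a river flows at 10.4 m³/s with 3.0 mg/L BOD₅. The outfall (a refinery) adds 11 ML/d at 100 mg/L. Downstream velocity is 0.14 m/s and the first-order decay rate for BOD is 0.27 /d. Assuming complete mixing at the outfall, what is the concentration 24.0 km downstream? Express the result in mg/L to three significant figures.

11 ML/d = 0.1273 m³/s.
After complete mixing, C₀ = (0.1273·100 + 10.4·3) / 10.53 = 4.173 mg/L.
Travel time t = 2.4e+04 m / 0.14 m/s = 1.714e+05 s = 1.984 d.
C = 4.173·exp(−0.27·1.984) = 4.173·0.5853 = 2.442 mg/L.

2.44 mg/L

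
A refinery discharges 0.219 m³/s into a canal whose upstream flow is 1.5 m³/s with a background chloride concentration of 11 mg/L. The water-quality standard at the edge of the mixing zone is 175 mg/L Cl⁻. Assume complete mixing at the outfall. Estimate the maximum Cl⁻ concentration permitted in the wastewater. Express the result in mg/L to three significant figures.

Mass balance: 175·1.719 = 0.219·Cₑ + 1.5·11.
Cₑ = (300.8 − 16.5) / 0.219 = 1298 mg/L.

1300 mg/L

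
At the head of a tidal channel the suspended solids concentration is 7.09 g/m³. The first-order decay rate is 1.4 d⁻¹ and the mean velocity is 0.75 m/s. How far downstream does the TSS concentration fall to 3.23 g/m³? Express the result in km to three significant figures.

From C = C₀·e^(−kt), t = ln(C₀/C)/k = ln(7.09/3.23)/1.4 = 0.7862/1.4 = 0.5616 d.
Distance = v·t = 0.75 m/s × 4.852e+04 s = 3.639e+04 m = 36.39 km.

36.4 km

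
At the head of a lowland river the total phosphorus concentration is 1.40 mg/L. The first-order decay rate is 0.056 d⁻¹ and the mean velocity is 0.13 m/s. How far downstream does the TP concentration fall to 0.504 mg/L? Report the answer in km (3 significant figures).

From C = C₀·e^(−kt), t = ln(C₀/C)/k = ln(1.40/0.504)/0.056 = 1.022/0.056 = 18.24 d.
Distance = v·t = 0.13 m/s × 1.576e+06 s = 2.049e+05 m = 204.9 km.

205 km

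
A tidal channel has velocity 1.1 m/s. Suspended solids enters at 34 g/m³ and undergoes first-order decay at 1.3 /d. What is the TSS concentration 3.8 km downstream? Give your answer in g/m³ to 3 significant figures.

32.3 g/m³

Travel time t = 3.8 km / 1.1 m/s = 3800/1.1 = 3455 s = 0.03998 d.
First-order decay: C = 34·exp(−1.3·0.03998) = 34·0.9493 = 32.28 g/m³.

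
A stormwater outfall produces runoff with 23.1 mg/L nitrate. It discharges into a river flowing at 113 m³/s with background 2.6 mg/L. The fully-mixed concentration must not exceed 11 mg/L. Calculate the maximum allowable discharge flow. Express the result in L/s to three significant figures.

78400 L/s

Mass balance at complete mixing: C_std·(Q_w + Q_r) = Q_w·C_e + Q_r·C_b.
Rearranging, Q_w = Q_r·(C_std − C_b)/(C_e − C_std) = 113·(11 − 2.6) / (23.1 − 11) = 78.45 m³/s.
= 7.845e+04 L/s.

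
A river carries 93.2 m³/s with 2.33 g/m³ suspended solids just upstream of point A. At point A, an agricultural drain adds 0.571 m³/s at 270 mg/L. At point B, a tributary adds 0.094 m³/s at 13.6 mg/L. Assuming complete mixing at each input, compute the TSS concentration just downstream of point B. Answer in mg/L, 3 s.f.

3.97 mg/L

After input A: C = (93.2·2.33 + 0.571·270) / 93.77 = 3.96 mg/L.
After input B: C = (93.77·3.96 + 0.094·13.6) / 93.86 = 3.97 mg/L.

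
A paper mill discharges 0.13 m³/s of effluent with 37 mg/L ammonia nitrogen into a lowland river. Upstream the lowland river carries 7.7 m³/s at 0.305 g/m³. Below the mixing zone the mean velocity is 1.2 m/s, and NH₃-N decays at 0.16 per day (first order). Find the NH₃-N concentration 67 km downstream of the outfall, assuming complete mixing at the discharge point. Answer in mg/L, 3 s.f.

After complete mixing, C₀ = (0.13·37 + 7.7·0.305) / 7.83 = 0.9142 mg/L.
Travel time t = 6.7e+04 m / 1.2 m/s = 5.583e+04 s = 0.6462 d.
C = 0.9142·exp(−0.16·0.6462) = 0.9142·0.9018 = 0.8244 mg/L.

0.824 mg/L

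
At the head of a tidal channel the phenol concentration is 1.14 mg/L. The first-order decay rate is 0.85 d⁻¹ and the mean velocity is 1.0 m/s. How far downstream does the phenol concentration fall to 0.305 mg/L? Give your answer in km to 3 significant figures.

From C = C₀·e^(−kt), t = ln(C₀/C)/k = ln(1.14/0.305)/0.85 = 1.318/0.85 = 1.551 d.
Distance = v·t = 1.0 m/s × 1.34e+05 s = 1.34e+05 m = 134 km.

134 km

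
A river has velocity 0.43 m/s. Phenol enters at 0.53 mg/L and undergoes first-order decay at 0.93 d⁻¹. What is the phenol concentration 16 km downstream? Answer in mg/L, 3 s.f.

0.355 mg/L

Travel time t = 16 km / 0.43 m/s = 1.6e+04/0.43 = 3.721e+04 s = 0.4307 d.
First-order decay: C = 0.53·exp(−0.93·0.4307) = 0.53·0.67 = 0.3551 mg/L.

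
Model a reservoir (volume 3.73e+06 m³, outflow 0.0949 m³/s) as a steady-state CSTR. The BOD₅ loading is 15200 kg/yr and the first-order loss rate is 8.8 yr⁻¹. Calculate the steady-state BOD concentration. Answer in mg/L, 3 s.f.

Outflow Q = 0.0949 m³/s × 3.156e+07 s/yr = 2.995e+06 m³/yr.
Steady-state CSTR mass balance: W = Q·C + k·V·C, so C = W/(Q + kV).
Q + kV = 2.995e+06 + 8.8·3.73e+06 = 3.582e+07 m³/yr.
C = 15200/3.582e+07 = 0.0004244 kg/m³ = 0.4244 mg/L.

0.424 mg/L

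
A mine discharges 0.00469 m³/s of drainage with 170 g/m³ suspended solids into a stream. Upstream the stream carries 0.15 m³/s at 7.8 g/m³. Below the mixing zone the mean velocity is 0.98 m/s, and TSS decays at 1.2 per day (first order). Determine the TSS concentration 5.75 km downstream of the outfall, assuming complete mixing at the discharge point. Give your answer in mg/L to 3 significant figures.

11.7 mg/L

After complete mixing, C₀ = (0.00469·170 + 0.15·7.8) / 0.1547 = 12.72 mg/L.
Travel time t = 5750 m / 0.98 m/s = 5867 s = 0.06791 d.
C = 12.72·exp(−1.2·0.06791) = 12.72·0.9217 = 11.72 mg/L.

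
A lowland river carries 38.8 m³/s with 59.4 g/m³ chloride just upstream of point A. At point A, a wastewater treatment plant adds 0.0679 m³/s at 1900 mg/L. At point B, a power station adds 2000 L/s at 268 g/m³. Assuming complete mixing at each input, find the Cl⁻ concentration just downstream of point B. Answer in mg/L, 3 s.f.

72.7 mg/L

After input A: C = (38.8·59.4 + 0.0679·1900) / 38.87 = 62.62 mg/L.
2000 L/s = 2 m³/s.
After input B: C = (38.87·62.62 + 2·268) / 40.87 = 72.67 mg/L.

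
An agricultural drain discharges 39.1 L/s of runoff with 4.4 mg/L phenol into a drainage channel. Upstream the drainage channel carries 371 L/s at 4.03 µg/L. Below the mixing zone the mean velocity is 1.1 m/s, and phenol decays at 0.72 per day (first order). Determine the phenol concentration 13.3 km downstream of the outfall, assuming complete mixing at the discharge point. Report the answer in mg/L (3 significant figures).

0.383 mg/L

39.1 L/s = 0.0391 m³/s.
371 L/s = 0.371 m³/s.
4.03 µg/L = 0.00403 mg/L.
After complete mixing, C₀ = (0.0391·4.4 + 0.371·0.00403) / 0.4101 = 0.4232 mg/L.
Travel time t = 1.33e+04 m / 1.1 m/s = 1.209e+04 s = 0.1399 d.
C = 0.4232·exp(−0.72·0.1399) = 0.4232·0.9042 = 0.3826 mg/L.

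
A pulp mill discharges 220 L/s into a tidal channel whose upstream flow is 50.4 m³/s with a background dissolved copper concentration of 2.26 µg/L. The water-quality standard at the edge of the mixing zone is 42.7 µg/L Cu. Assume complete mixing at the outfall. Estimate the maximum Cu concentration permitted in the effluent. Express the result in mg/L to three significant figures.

9.31 mg/L

220 L/s = 0.22 m³/s.
2.26 µg/L = 0.00226 mg/L.
42.7 µg/L = 0.0427 mg/L.
Mass balance: 0.0427·50.62 = 0.22·Cₑ + 50.4·0.00226.
Cₑ = (2.161 − 0.1139) / 0.22 = 9.307 mg/L.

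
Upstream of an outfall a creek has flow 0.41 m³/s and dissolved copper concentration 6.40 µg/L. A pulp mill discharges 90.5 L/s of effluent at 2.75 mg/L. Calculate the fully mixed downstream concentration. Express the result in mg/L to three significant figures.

0.502 mg/L

90.5 L/s = 0.0905 m³/s.
6.40 µg/L = 0.0064 mg/L.
Conservation of mass across the mixing zone: C = (0.0905·2.75 + 0.41·0.0064) / (0.0905 + 0.41) = 0.2515/0.5005 = 0.5025 mg/L.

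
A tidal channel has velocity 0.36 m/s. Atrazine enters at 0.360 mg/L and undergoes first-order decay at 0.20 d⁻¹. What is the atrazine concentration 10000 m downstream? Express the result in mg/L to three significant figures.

Travel time t = 10000 m / 0.36 m/s = 1e+04/0.36 = 2.778e+04 s = 0.3215 d.
First-order decay: C = 0.360·exp(−0.20·0.3215) = 0.360·0.9377 = 0.3376 mg/L.

0.338 mg/L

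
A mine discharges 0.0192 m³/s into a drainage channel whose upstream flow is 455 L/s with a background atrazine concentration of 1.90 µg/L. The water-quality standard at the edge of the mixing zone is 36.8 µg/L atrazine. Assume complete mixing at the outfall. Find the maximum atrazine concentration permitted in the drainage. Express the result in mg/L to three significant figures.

455 L/s = 0.455 m³/s.
1.90 µg/L = 0.0019 mg/L.
36.8 µg/L = 0.0368 mg/L.
Mass balance: 0.0368·0.4742 = 0.0192·Cₑ + 0.455·0.0019.
Cₑ = (0.01745 − 0.0008645) / 0.0192 = 0.8639 mg/L.

0.864 mg/L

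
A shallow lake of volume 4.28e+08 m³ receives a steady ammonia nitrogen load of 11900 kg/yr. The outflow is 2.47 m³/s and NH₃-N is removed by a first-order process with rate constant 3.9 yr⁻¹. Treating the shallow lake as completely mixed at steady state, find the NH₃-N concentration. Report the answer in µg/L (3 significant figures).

6.81 µg/L

Outflow Q = 2.47 m³/s × 3.156e+07 s/yr = 7.795e+07 m³/yr.
Steady-state CSTR mass balance: W = Q·C + k·V·C, so C = W/(Q + kV).
Q + kV = 7.795e+07 + 3.9·4.28e+08 = 1.747e+09 m³/yr.
C = 11900/1.747e+09 = 6.811e-06 kg/m³ = 0.006811 mg/L = 6.811 µg/L.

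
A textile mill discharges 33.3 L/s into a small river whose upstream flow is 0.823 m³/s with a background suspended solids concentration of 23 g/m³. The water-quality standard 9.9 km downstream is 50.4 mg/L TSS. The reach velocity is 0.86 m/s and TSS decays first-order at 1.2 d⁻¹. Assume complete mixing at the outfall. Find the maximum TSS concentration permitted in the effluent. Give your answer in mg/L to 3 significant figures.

952 mg/L

33.3 L/s = 0.0333 m³/s.
Travel time to the compliance point: t = 9900/0.86 = 1.151e+04 s = 0.1332 d; decay factor exp(−1.2·0.1332) = 0.8522.
So the concentration just after mixing may be at most 50.4/0.8522 = 59.14 mg/L.
Mass balance: 59.14·0.8563 = 0.0333·Cₑ + 0.823·23.
Cₑ = (50.64 − 18.93) / 0.0333 = 952.3 mg/L.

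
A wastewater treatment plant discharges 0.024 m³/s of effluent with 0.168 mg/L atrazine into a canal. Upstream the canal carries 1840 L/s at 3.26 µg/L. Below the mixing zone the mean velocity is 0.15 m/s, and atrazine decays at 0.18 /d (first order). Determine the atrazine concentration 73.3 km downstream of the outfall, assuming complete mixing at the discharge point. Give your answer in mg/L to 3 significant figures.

0.00194 mg/L

1840 L/s = 1.84 m³/s.
3.26 µg/L = 0.00326 mg/L.
After complete mixing, C₀ = (0.024·0.168 + 1.84·0.00326) / 1.864 = 0.005381 mg/L.
Travel time t = 7.33e+04 m / 0.15 m/s = 4.887e+05 s = 5.656 d.
C = 0.005381·exp(−0.18·5.656) = 0.005381·0.3613 = 0.001944 mg/L.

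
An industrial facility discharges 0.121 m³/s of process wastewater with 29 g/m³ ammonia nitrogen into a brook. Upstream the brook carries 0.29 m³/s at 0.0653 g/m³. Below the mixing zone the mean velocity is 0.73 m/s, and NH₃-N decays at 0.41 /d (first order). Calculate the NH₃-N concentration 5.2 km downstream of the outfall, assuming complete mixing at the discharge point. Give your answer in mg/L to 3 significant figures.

After complete mixing, C₀ = (0.121·29 + 0.29·0.0653) / 0.411 = 8.584 mg/L.
Travel time t = 5200 m / 0.73 m/s = 7123 s = 0.08245 d.
C = 8.584·exp(−0.41·0.08245) = 8.584·0.9668 = 8.298 mg/L.

8.30 mg/L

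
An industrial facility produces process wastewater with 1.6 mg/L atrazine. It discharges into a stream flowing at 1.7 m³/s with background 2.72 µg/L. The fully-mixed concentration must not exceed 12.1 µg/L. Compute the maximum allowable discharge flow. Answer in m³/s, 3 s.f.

0.0100 m³/s

2.72 µg/L = 0.00272 mg/L.
12.1 µg/L = 0.0121 mg/L.
Mass balance at complete mixing: C_std·(Q_w + Q_r) = Q_w·C_e + Q_r·C_b.
Rearranging, Q_w = Q_r·(C_std − C_b)/(C_e − C_std) = 1.7·(0.0121 − 0.00272) / (1.6 − 0.0121) = 0.01004 m³/s.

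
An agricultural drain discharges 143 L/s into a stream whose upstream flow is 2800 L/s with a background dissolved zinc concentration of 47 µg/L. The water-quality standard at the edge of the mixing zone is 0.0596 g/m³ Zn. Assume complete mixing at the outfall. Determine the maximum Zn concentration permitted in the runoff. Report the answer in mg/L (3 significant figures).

0.306 mg/L

143 L/s = 0.143 m³/s.
2800 L/s = 2.8 m³/s.
47 µg/L = 0.047 mg/L.
Mass balance: 0.0596·2.943 = 0.143·Cₑ + 2.8·0.047.
Cₑ = (0.1754 − 0.1316) / 0.143 = 0.3063 mg/L.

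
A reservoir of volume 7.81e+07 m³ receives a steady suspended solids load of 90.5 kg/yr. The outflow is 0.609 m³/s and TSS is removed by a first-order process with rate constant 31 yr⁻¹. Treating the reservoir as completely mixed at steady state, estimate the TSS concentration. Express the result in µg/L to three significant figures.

Outflow Q = 0.609 m³/s × 3.156e+07 s/yr = 1.922e+07 m³/yr.
Steady-state CSTR mass balance: W = Q·C + k·V·C, so C = W/(Q + kV).
Q + kV = 1.922e+07 + 31·7.81e+07 = 2.44e+09 m³/yr.
C = 90.5/2.44e+09 = 3.709e-08 kg/m³ = 3.709e-05 mg/L = 0.03709 µg/L.

0.0371 µg/L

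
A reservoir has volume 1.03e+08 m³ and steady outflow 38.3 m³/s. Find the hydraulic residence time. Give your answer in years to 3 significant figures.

0.0852 yr

Q = 38.3 m³/s × 3.156e+07 s/yr = 1.209e+09 m³/yr.
Hydraulic residence time τ = V/Q = 1.03e+08/1.209e+09 = 0.08522 yr.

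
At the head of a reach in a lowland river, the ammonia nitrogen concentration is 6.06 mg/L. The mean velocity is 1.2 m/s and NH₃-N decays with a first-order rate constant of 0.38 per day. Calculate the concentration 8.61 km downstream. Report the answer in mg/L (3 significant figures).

Travel time t = 8.61 km / 1.2 m/s = 8610/1.2 = 7175 s = 0.08304 d.
First-order decay: C = 6.06·exp(−0.38·0.08304) = 6.06·0.9689 = 5.872 mg/L.

5.87 mg/L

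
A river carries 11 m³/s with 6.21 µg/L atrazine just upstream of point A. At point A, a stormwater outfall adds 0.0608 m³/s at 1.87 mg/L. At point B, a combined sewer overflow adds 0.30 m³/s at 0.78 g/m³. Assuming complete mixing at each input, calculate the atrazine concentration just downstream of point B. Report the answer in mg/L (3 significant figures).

6.21 µg/L = 0.00621 mg/L.
After input A: C = (11·0.00621 + 0.0608·1.87) / 11.06 = 0.01646 mg/L.
After input B: C = (11.06·0.01646 + 0.3·0.78) / 11.36 = 0.03662 mg/L.

0.0366 mg/L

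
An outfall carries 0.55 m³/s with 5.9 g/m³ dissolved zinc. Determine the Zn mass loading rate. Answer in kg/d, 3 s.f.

280 kg/d

Mass flux = Q·C = 0.55 m³/s × 5.9 g/m³ = 3.245 g/s.
= 3.245 g/s × 86.4 = 280.4 kg/d.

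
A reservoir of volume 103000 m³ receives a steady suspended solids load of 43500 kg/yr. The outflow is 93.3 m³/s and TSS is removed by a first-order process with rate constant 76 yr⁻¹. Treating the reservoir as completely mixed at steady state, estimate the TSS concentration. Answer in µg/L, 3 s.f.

14.7 µg/L

Outflow Q = 93.3 m³/s × 3.156e+07 s/yr = 2.944e+09 m³/yr.
Steady-state CSTR mass balance: W = Q·C + k·V·C, so C = W/(Q + kV).
Q + kV = 2.944e+09 + 76·103000 = 2.952e+09 m³/yr.
C = 43500/2.952e+09 = 1.474e-05 kg/m³ = 0.01474 mg/L = 14.74 µg/L.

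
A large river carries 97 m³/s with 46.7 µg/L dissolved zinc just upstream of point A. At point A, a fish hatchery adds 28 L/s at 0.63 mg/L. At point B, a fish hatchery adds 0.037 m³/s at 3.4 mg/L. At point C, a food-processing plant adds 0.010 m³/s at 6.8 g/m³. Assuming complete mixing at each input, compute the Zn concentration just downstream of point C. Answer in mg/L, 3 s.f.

46.7 µg/L = 0.0467 mg/L.
28 L/s = 0.028 m³/s.
After input A: C = (97·0.0467 + 0.028·0.63) / 97.03 = 0.04687 mg/L.
After input B: C = (97.03·0.04687 + 0.037·3.4) / 97.07 = 0.04815 mg/L.
After input C: C = (97.07·0.04815 + 0.01·6.8) / 97.08 = 0.04884 mg/L.

0.0488 mg/L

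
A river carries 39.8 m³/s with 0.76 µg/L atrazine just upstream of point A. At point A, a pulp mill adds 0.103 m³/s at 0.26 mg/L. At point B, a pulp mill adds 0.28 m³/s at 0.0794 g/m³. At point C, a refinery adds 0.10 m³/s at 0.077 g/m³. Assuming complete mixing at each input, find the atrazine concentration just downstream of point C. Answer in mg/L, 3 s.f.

0.76 µg/L = 0.00076 mg/L.
After input A: C = (39.8·0.00076 + 0.103·0.26) / 39.9 = 0.001429 mg/L.
After input B: C = (39.9·0.001429 + 0.28·0.0794) / 40.18 = 0.001972 mg/L.
After input C: C = (40.18·0.001972 + 0.1·0.077) / 40.28 = 0.002159 mg/L.

0.00216 mg/L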